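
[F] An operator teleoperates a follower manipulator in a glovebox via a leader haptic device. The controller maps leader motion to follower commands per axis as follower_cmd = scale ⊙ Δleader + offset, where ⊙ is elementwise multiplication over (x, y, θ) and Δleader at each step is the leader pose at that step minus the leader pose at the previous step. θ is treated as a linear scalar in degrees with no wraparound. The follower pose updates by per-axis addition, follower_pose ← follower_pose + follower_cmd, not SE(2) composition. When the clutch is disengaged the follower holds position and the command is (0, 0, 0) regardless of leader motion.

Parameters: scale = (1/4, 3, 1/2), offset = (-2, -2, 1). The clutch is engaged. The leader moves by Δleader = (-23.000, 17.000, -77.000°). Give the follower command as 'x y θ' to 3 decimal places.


axis x: 1/4·-23.000 + -2 = -7.750
axis y: 3·17.000 + -2 = 49.000
axis θ: 1/2·-77.000 + 1 = -37.500

-7.750 49.000 -37.500


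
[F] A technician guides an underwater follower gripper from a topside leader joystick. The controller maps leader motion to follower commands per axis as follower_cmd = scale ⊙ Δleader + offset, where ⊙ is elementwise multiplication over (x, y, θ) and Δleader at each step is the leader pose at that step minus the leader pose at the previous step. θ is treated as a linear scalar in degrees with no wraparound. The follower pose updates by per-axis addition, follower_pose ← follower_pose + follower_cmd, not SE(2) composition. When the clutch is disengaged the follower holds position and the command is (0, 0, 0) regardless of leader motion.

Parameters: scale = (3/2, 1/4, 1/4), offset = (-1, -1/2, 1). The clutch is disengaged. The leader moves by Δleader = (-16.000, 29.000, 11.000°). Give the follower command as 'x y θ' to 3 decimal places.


0.000 0.000 0.000

clutch disengaged → follower holds; cmd = (0, 0, 0)


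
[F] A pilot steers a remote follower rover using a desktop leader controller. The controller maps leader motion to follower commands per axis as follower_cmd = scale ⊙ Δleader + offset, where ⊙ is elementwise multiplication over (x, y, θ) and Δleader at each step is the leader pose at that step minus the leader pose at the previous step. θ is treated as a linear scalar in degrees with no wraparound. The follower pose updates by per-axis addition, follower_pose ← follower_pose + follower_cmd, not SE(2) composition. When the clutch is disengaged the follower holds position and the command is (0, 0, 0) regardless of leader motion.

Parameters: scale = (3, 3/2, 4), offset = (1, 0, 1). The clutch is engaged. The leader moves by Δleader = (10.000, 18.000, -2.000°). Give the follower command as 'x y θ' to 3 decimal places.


axis x: 3·10.000 + 1 = 31.000
axis y: 3/2·18.000 + 0 = 27.000
axis θ: 4·-2.000 + 1 = -7.000

31.000 27.000 -7.000


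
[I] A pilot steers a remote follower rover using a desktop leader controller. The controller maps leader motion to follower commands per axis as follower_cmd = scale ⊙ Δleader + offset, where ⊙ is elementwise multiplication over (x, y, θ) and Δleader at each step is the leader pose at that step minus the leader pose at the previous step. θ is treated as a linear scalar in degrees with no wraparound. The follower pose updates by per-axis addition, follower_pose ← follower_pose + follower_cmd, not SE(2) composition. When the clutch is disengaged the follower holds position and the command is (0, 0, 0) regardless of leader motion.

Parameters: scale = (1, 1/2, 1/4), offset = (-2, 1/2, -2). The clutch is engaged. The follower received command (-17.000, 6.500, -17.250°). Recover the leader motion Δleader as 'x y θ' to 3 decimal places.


-15.000 12.000 -61.000

axis x: (-17.000 − -2) / (1) = -15.000
axis y: (6.500 − 1/2) / (1/2) = 12.000
axis θ: (-17.250 − -2) / (1/4) = -61.000


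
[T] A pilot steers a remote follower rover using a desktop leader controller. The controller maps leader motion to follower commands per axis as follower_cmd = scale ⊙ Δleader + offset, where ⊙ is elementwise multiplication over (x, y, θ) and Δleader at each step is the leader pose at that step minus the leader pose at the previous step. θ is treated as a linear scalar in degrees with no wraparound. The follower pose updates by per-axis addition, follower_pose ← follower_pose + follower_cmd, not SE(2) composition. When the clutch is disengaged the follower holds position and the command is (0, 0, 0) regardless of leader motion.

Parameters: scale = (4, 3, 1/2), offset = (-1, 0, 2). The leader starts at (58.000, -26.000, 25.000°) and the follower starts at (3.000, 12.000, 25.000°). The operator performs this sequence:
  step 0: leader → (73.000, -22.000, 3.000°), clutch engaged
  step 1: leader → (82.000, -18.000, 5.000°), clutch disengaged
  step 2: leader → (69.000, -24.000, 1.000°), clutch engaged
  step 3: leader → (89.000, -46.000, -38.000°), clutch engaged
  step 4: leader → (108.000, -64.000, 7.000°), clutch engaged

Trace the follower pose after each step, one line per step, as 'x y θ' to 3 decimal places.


62.000 24.000 16.000
62.000 24.000 16.000
9.000 6.000 16.000
88.000 -60.000 -1.500
163.000 -114.000 23.000

step 0: Δleader=(15.000, 4.000, -22.000°), engaged; cmd=(59.000, 12.000, -9.000°) → follower=(62.000, 24.000, 16.000°)
step 1: Δleader=(9.000, 4.000, 2.000°), disengaged; cmd=(0,0,0) → follower holds at (62.000, 24.000, 16.000°)
step 2: Δleader=(-13.000, -6.000, -4.000°), engaged; cmd=(-53.000, -18.000, 0.000°) → follower=(9.000, 6.000, 16.000°)
step 3: Δleader=(20.000, -22.000, -39.000°), engaged; cmd=(79.000, -66.000, -17.500°) → follower=(88.000, -60.000, -1.500°)
step 4: Δleader=(19.000, -18.000, 45.000°), engaged; cmd=(75.000, -54.000, 24.500°) → follower=(163.000, -114.000, 23.000°)


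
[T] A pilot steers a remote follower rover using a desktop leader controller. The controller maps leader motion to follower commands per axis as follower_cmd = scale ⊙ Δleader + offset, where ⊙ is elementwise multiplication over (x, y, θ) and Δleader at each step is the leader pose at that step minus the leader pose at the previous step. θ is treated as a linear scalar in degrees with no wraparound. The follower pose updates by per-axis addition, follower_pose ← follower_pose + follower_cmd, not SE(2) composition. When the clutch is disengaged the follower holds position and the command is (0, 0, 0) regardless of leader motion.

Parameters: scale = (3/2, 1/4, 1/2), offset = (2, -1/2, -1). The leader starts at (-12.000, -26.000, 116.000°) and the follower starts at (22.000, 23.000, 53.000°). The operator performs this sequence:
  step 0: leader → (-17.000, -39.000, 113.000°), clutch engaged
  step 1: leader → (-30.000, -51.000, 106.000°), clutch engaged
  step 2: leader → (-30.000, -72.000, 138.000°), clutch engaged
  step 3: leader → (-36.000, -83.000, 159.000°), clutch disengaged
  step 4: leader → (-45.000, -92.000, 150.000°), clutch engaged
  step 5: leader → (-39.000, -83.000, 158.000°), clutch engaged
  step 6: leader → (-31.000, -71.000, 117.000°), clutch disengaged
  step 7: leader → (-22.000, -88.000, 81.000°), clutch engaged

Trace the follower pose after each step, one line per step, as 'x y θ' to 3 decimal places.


step 0: Δleader=(-5.000, -13.000, -3.000°), engaged; cmd=(-5.500, -3.750, -2.500°) → follower=(16.500, 19.250, 50.500°)
step 1: Δleader=(-13.000, -12.000, -7.000°), engaged; cmd=(-17.500, -3.500, -4.500°) → follower=(-1.000, 15.750, 46.000°)
step 2: Δleader=(0.000, -21.000, 32.000°), engaged; cmd=(2.000, -5.750, 15.000°) → follower=(1.000, 10.000, 61.000°)
step 3: Δleader=(-6.000, -11.000, 21.000°), disengaged; cmd=(0,0,0) → follower holds at (1.000, 10.000, 61.000°)
step 4: Δleader=(-9.000, -9.000, -9.000°), engaged; cmd=(-11.500, -2.750, -5.500°) → follower=(-10.500, 7.250, 55.500°)
step 5: Δleader=(6.000, 9.000, 8.000°), engaged; cmd=(11.000, 1.750, 3.000°) → follower=(0.500, 9.000, 58.500°)
step 6: Δleader=(8.000, 12.000, -41.000°), disengaged; cmd=(0,0,0) → follower holds at (0.500, 9.000, 58.500°)
step 7: Δleader=(9.000, -17.000, -36.000°), engaged; cmd=(15.500, -4.750, -19.000°) → follower=(16.000, 4.250, 39.500°)

16.500 19.250 50.500
-1.000 15.750 46.000
1.000 10.000 61.000
1.000 10.000 61.000
-10.500 7.250 55.500
0.500 9.000 58.500
0.500 9.000 58.500
16.000 4.250 39.500


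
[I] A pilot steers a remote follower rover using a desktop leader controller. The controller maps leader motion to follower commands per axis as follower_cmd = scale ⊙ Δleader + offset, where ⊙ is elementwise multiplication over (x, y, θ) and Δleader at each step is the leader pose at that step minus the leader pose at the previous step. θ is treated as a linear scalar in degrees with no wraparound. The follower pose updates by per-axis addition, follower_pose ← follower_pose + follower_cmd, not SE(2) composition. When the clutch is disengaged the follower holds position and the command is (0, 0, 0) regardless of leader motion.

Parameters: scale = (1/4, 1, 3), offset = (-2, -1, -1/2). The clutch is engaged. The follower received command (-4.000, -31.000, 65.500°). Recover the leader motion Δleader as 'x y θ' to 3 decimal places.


axis x: (-4.000 − -2) / (1/4) = -8.000
axis y: (-31.000 − -1) / (1) = -30.000
axis θ: (65.500 − -1/2) / (3) = 22.000

-8.000 -30.000 22.000


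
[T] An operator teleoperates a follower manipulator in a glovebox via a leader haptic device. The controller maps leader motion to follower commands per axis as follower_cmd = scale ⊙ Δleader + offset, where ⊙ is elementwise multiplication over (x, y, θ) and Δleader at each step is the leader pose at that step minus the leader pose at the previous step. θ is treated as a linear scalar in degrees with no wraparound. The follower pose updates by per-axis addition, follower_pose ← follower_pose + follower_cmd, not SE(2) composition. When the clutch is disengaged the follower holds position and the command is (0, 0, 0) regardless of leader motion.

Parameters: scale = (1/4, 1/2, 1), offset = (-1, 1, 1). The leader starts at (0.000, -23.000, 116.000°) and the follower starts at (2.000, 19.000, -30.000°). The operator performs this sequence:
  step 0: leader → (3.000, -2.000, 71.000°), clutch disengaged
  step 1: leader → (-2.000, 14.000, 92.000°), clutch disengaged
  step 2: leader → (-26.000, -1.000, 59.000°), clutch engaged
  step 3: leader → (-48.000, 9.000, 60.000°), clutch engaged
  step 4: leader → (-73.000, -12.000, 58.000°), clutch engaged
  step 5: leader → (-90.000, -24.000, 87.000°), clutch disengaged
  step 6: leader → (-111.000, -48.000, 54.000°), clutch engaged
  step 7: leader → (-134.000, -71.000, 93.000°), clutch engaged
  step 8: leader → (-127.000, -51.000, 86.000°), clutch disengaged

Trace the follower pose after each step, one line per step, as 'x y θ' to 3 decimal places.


step 0: Δleader=(3.000, 21.000, -45.000°), disengaged; cmd=(0,0,0) → follower holds at (2.000, 19.000, -30.000°)
step 1: Δleader=(-5.000, 16.000, 21.000°), disengaged; cmd=(0,0,0) → follower holds at (2.000, 19.000, -30.000°)
step 2: Δleader=(-24.000, -15.000, -33.000°), engaged; cmd=(-7.000, -6.500, -32.000°) → follower=(-5.000, 12.500, -62.000°)
step 3: Δleader=(-22.000, 10.000, 1.000°), engaged; cmd=(-6.500, 6.000, 2.000°) → follower=(-11.500, 18.500, -60.000°)
step 4: Δleader=(-25.000, -21.000, -2.000°), engaged; cmd=(-7.250, -9.500, -1.000°) → follower=(-18.750, 9.000, -61.000°)
step 5: Δleader=(-17.000, -12.000, 29.000°), disengaged; cmd=(0,0,0) → follower holds at (-18.750, 9.000, -61.000°)
step 6: Δleader=(-21.000, -24.000, -33.000°), engaged; cmd=(-6.250, -11.000, -32.000°) → follower=(-25.000, -2.000, -93.000°)
step 7: Δleader=(-23.000, -23.000, 39.000°), engaged; cmd=(-6.750, -10.500, 40.000°) → follower=(-31.750, -12.500, -53.000°)
step 8: Δleader=(7.000, 20.000, -7.000°), disengaged; cmd=(0,0,0) → follower holds at (-31.750, -12.500, -53.000°)

2.000 19.000 -30.000
2.000 19.000 -30.000
-5.000 12.500 -62.000
-11.500 18.500 -60.000
-18.750 9.000 -61.000
-18.750 9.000 -61.000
-25.000 -2.000 -93.000
-31.750 -12.500 -53.000
-31.750 -12.500 -53.000


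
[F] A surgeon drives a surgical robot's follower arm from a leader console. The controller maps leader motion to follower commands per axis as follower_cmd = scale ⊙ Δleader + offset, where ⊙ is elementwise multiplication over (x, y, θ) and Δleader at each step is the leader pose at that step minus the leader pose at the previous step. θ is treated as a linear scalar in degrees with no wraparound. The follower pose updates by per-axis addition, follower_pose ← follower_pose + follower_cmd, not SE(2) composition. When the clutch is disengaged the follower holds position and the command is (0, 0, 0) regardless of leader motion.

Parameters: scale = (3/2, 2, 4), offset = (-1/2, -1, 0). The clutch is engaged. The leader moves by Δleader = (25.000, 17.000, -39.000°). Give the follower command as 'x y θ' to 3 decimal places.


37.000 33.000 -156.000

axis x: 3/2·25.000 + -1/2 = 37.000
axis y: 2·17.000 + -1 = 33.000
axis θ: 4·-39.000 + 0 = -156.000


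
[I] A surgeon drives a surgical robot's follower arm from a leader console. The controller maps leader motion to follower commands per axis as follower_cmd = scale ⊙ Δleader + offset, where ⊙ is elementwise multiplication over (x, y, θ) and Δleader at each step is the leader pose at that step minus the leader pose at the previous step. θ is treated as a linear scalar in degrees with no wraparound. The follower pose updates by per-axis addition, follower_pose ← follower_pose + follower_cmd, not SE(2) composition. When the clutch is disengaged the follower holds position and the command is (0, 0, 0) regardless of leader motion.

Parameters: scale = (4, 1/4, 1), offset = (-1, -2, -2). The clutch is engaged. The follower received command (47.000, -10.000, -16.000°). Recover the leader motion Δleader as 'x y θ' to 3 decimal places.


axis x: (47.000 − -1) / (4) = 12.000
axis y: (-10.000 − -2) / (1/4) = -32.000
axis θ: (-16.000 − -2) / (1) = -14.000

12.000 -32.000 -14.000


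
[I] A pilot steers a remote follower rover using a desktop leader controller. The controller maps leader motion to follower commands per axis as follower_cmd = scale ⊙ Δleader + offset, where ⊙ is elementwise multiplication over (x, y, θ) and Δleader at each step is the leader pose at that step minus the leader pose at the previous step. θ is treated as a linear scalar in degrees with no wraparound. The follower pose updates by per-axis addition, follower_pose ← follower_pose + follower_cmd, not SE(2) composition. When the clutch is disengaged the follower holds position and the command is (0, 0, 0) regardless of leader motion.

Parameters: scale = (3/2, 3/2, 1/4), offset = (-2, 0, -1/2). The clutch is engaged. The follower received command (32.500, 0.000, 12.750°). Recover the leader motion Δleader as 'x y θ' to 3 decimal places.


axis x: (32.500 − -2) / (3/2) = 23.000
axis y: (0.000 − 0) / (3/2) = 0.000
axis θ: (12.750 − -1/2) / (1/4) = 53.000

23.000 0.000 53.000


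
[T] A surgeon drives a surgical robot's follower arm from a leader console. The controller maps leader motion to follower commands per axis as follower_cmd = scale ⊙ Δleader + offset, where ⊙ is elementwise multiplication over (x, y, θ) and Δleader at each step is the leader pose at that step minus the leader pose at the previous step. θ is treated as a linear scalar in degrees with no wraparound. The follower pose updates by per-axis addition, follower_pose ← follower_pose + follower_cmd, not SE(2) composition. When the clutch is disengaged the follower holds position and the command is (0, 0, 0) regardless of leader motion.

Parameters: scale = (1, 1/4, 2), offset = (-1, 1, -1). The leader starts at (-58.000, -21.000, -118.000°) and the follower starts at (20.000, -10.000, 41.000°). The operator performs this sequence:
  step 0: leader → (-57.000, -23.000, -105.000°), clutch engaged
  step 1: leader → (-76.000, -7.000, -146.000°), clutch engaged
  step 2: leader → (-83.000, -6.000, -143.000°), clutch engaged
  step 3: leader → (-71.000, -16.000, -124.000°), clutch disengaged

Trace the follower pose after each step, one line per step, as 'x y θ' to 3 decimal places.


step 0: Δleader=(1.000, -2.000, 13.000°), engaged; cmd=(0.000, 0.500, 25.000°) → follower=(20.000, -9.500, 66.000°)
step 1: Δleader=(-19.000, 16.000, -41.000°), engaged; cmd=(-20.000, 5.000, -83.000°) → follower=(0.000, -4.500, -17.000°)
step 2: Δleader=(-7.000, 1.000, 3.000°), engaged; cmd=(-8.000, 1.250, 5.000°) → follower=(-8.000, -3.250, -12.000°)
step 3: Δleader=(12.000, -10.000, 19.000°), disengaged; cmd=(0,0,0) → follower holds at (-8.000, -3.250, -12.000°)

20.000 -9.500 66.000
0.000 -4.500 -17.000
-8.000 -3.250 -12.000
-8.000 -3.250 -12.000


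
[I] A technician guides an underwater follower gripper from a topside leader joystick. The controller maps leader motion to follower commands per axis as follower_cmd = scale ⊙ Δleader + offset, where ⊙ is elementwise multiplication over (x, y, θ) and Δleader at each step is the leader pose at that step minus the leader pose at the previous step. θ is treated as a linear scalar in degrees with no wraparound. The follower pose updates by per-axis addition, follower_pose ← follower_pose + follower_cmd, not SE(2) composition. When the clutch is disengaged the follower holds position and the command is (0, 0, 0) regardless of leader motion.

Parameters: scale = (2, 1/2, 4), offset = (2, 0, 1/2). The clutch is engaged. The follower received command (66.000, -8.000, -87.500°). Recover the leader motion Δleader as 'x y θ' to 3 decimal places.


axis x: (66.000 − 2) / (2) = 32.000
axis y: (-8.000 − 0) / (1/2) = -16.000
axis θ: (-87.500 − 1/2) / (4) = -22.000

32.000 -16.000 -22.000


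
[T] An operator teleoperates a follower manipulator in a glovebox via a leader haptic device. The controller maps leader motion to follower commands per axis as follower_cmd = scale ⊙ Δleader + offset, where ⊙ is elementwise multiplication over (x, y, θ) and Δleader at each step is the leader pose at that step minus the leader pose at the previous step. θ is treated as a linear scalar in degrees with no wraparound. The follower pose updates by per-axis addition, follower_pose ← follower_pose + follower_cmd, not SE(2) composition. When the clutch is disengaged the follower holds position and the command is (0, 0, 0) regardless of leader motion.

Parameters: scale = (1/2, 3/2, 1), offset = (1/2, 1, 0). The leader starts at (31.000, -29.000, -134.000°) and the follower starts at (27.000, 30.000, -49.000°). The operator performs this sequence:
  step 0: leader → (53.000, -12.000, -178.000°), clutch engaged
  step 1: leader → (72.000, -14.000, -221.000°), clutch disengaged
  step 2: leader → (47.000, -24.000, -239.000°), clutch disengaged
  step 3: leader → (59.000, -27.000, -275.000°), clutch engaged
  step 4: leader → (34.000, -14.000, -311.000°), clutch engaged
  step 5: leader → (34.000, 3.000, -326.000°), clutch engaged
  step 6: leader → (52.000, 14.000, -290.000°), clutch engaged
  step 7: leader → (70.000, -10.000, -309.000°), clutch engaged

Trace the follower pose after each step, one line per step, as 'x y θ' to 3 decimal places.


38.500 56.500 -93.000
38.500 56.500 -93.000
38.500 56.500 -93.000
45.000 53.000 -129.000
33.000 73.500 -165.000
33.500 100.000 -180.000
43.000 117.500 -144.000
52.500 82.500 -163.000

step 0: Δleader=(22.000, 17.000, -44.000°), engaged; cmd=(11.500, 26.500, -44.000°) → follower=(38.500, 56.500, -93.000°)
step 1: Δleader=(19.000, -2.000, -43.000°), disengaged; cmd=(0,0,0) → follower holds at (38.500, 56.500, -93.000°)
step 2: Δleader=(-25.000, -10.000, -18.000°), disengaged; cmd=(0,0,0) → follower holds at (38.500, 56.500, -93.000°)
step 3: Δleader=(12.000, -3.000, -36.000°), engaged; cmd=(6.500, -3.500, -36.000°) → follower=(45.000, 53.000, -129.000°)
step 4: Δleader=(-25.000, 13.000, -36.000°), engaged; cmd=(-12.000, 20.500, -36.000°) → follower=(33.000, 73.500, -165.000°)
step 5: Δleader=(0.000, 17.000, -15.000°), engaged; cmd=(0.500, 26.500, -15.000°) → follower=(33.500, 100.000, -180.000°)
step 6: Δleader=(18.000, 11.000, 36.000°), engaged; cmd=(9.500, 17.500, 36.000°) → follower=(43.000, 117.500, -144.000°)
step 7: Δleader=(18.000, -24.000, -19.000°), engaged; cmd=(9.500, -35.000, -19.000°) → follower=(52.500, 82.500, -163.000°)


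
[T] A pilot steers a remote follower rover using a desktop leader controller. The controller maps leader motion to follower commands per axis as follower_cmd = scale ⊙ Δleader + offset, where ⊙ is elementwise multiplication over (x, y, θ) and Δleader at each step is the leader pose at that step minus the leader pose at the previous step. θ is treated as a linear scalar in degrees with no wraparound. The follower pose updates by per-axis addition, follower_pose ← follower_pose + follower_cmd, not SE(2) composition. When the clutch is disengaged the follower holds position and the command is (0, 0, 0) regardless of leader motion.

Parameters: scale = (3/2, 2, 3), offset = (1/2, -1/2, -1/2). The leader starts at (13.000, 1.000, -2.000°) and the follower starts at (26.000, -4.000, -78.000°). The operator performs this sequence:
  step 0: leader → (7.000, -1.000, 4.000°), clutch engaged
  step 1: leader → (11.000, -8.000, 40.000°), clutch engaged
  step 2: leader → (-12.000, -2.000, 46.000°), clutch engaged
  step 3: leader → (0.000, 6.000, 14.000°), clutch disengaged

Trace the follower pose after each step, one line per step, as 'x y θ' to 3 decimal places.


17.500 -8.500 -60.500
24.000 -23.000 47.000
-10.000 -11.500 64.500
-10.000 -11.500 64.500

step 0: Δleader=(-6.000, -2.000, 6.000°), engaged; cmd=(-8.500, -4.500, 17.500°) → follower=(17.500, -8.500, -60.500°)
step 1: Δleader=(4.000, -7.000, 36.000°), engaged; cmd=(6.500, -14.500, 107.500°) → follower=(24.000, -23.000, 47.000°)
step 2: Δleader=(-23.000, 6.000, 6.000°), engaged; cmd=(-34.000, 11.500, 17.500°) → follower=(-10.000, -11.500, 64.500°)
step 3: Δleader=(12.000, 8.000, -32.000°), disengaged; cmd=(0,0,0) → follower holds at (-10.000, -11.500, 64.500°)


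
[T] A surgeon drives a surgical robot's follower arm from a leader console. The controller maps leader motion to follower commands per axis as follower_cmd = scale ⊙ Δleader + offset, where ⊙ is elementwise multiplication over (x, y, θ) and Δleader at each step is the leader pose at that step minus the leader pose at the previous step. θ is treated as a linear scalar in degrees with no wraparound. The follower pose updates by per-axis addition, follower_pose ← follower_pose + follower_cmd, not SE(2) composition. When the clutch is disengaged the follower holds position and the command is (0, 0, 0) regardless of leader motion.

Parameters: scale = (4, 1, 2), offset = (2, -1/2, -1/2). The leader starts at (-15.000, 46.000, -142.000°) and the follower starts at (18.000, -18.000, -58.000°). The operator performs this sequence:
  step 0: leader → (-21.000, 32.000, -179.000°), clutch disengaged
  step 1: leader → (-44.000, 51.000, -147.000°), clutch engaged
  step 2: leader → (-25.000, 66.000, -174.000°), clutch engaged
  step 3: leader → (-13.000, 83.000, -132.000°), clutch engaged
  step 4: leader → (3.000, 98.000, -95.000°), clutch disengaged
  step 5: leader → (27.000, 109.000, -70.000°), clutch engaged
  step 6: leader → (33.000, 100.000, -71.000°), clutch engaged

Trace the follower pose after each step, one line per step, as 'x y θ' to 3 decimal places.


18.000 -18.000 -58.000
-72.000 0.500 5.500
6.000 15.000 -49.000
56.000 31.500 34.500
56.000 31.500 34.500
154.000 42.000 84.000
180.000 32.500 81.500

step 0: Δleader=(-6.000, -14.000, -37.000°), disengaged; cmd=(0,0,0) → follower holds at (18.000, -18.000, -58.000°)
step 1: Δleader=(-23.000, 19.000, 32.000°), engaged; cmd=(-90.000, 18.500, 63.500°) → follower=(-72.000, 0.500, 5.500°)
step 2: Δleader=(19.000, 15.000, -27.000°), engaged; cmd=(78.000, 14.500, -54.500°) → follower=(6.000, 15.000, -49.000°)
step 3: Δleader=(12.000, 17.000, 42.000°), engaged; cmd=(50.000, 16.500, 83.500°) → follower=(56.000, 31.500, 34.500°)
step 4: Δleader=(16.000, 15.000, 37.000°), disengaged; cmd=(0,0,0) → follower holds at (56.000, 31.500, 34.500°)
step 5: Δleader=(24.000, 11.000, 25.000°), engaged; cmd=(98.000, 10.500, 49.500°) → follower=(154.000, 42.000, 84.000°)
step 6: Δleader=(6.000, -9.000, -1.000°), engaged; cmd=(26.000, -9.500, -2.500°) → follower=(180.000, 32.500, 81.500°)


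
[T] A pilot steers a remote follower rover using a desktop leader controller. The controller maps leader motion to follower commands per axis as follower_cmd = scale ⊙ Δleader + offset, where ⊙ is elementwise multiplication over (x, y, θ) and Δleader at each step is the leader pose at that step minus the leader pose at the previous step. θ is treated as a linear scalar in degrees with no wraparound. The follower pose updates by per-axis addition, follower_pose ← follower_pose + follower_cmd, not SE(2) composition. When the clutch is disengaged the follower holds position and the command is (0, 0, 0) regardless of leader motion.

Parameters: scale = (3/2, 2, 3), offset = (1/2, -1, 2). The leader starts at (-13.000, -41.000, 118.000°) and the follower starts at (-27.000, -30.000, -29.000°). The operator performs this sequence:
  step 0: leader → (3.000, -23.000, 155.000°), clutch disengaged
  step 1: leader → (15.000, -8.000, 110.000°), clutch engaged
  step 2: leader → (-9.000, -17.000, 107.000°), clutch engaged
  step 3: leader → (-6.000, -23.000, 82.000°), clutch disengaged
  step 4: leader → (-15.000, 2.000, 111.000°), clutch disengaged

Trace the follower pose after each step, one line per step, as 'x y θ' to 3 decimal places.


step 0: Δleader=(16.000, 18.000, 37.000°), disengaged; cmd=(0,0,0) → follower holds at (-27.000, -30.000, -29.000°)
step 1: Δleader=(12.000, 15.000, -45.000°), engaged; cmd=(18.500, 29.000, -133.000°) → follower=(-8.500, -1.000, -162.000°)
step 2: Δleader=(-24.000, -9.000, -3.000°), engaged; cmd=(-35.500, -19.000, -7.000°) → follower=(-44.000, -20.000, -169.000°)
step 3: Δleader=(3.000, -6.000, -25.000°), disengaged; cmd=(0,0,0) → follower holds at (-44.000, -20.000, -169.000°)
step 4: Δleader=(-9.000, 25.000, 29.000°), disengaged; cmd=(0,0,0) → follower holds at (-44.000, -20.000, -169.000°)

-27.000 -30.000 -29.000
-8.500 -1.000 -162.000
-44.000 -20.000 -169.000
-44.000 -20.000 -169.000
-44.000 -20.000 -169.000


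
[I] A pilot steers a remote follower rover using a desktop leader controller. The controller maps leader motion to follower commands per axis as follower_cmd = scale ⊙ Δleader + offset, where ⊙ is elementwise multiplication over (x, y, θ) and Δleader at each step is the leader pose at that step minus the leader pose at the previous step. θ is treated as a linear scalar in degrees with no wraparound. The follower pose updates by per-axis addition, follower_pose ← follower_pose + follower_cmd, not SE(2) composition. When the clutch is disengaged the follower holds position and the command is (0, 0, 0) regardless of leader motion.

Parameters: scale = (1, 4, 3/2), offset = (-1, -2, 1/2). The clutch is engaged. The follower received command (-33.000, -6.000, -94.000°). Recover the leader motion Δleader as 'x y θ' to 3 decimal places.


axis x: (-33.000 − -1) / (1) = -32.000
axis y: (-6.000 − -2) / (4) = -1.000
axis θ: (-94.000 − 1/2) / (3/2) = -63.000

-32.000 -1.000 -63.000


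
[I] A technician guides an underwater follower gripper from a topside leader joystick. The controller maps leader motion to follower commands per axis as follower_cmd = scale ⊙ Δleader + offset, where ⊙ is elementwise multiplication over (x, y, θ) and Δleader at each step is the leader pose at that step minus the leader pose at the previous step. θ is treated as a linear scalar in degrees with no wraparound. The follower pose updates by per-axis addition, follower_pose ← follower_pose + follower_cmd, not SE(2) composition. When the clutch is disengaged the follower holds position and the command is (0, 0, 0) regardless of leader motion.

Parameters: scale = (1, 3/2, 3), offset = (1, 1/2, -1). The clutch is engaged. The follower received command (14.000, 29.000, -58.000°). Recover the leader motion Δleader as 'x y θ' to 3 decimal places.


axis x: (14.000 − 1) / (1) = 13.000
axis y: (29.000 − 1/2) / (3/2) = 19.000
axis θ: (-58.000 − -1) / (3) = -19.000

13.000 19.000 -19.000


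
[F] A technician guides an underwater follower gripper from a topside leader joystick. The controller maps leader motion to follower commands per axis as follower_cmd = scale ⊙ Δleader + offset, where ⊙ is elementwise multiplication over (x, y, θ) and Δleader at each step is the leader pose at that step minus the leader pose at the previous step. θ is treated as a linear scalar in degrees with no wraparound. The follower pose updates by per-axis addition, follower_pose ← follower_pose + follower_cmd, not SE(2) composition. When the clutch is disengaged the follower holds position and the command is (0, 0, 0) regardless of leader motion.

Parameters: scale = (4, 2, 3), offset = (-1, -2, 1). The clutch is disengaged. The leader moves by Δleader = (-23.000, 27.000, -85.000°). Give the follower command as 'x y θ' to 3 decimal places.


0.000 0.000 0.000

clutch disengaged → follower holds; cmd = (0, 0, 0)


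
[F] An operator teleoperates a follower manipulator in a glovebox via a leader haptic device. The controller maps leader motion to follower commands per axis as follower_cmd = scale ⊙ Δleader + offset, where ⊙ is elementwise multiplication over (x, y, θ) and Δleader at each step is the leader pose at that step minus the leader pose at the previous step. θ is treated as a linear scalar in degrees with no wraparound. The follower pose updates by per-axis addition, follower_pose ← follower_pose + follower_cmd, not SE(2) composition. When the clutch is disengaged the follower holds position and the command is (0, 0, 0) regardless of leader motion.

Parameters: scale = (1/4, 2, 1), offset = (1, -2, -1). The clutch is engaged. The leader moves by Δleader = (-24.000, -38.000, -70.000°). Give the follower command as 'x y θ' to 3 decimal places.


axis x: 1/4·-24.000 + 1 = -5.000
axis y: 2·-38.000 + -2 = -78.000
axis θ: 1·-70.000 + -1 = -71.000

-5.000 -78.000 -71.000


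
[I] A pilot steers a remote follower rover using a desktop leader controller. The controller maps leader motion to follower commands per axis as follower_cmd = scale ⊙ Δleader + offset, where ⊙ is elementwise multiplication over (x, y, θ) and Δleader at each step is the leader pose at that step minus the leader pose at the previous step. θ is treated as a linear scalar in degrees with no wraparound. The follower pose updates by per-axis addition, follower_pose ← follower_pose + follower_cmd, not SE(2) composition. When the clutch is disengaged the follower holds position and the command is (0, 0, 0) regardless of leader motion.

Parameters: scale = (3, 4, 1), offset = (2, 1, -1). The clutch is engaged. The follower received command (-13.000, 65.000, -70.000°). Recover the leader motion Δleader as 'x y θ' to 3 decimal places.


axis x: (-13.000 − 2) / (3) = -5.000
axis y: (65.000 − 1) / (4) = 16.000
axis θ: (-70.000 − -1) / (1) = -69.000

-5.000 16.000 -69.000


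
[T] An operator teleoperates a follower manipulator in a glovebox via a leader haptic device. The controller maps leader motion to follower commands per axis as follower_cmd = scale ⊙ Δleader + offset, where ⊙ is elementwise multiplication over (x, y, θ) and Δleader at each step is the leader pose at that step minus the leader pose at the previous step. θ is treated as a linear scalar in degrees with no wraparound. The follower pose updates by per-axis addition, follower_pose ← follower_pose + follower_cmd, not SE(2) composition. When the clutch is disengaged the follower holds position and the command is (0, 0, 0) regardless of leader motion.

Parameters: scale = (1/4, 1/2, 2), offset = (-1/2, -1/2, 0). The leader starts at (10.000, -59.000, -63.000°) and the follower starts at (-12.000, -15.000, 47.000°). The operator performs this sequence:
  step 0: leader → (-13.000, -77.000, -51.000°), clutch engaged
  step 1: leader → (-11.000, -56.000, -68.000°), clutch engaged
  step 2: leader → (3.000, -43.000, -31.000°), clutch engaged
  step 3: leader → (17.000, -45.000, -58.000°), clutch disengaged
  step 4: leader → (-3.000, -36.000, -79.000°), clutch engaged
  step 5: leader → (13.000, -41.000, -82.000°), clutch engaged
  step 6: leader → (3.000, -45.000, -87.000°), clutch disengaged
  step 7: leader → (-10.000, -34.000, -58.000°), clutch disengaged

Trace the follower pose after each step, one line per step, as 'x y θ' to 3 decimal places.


-18.250 -24.500 71.000
-18.250 -14.500 37.000
-15.250 -8.500 111.000
-15.250 -8.500 111.000
-20.750 -4.500 69.000
-17.250 -7.500 63.000
-17.250 -7.500 63.000
-17.250 -7.500 63.000

step 0: Δleader=(-23.000, -18.000, 12.000°), engaged; cmd=(-6.250, -9.500, 24.000°) → follower=(-18.250, -24.500, 71.000°)
step 1: Δleader=(2.000, 21.000, -17.000°), engaged; cmd=(0.000, 10.000, -34.000°) → follower=(-18.250, -14.500, 37.000°)
step 2: Δleader=(14.000, 13.000, 37.000°), engaged; cmd=(3.000, 6.000, 74.000°) → follower=(-15.250, -8.500, 111.000°)
step 3: Δleader=(14.000, -2.000, -27.000°), disengaged; cmd=(0,0,0) → follower holds at (-15.250, -8.500, 111.000°)
step 4: Δleader=(-20.000, 9.000, -21.000°), engaged; cmd=(-5.500, 4.000, -42.000°) → follower=(-20.750, -4.500, 69.000°)
step 5: Δleader=(16.000, -5.000, -3.000°), engaged; cmd=(3.500, -3.000, -6.000°) → follower=(-17.250, -7.500, 63.000°)
step 6: Δleader=(-10.000, -4.000, -5.000°), disengaged; cmd=(0,0,0) → follower holds at (-17.250, -7.500, 63.000°)
step 7: Δleader=(-13.000, 11.000, 29.000°), disengaged; cmd=(0,0,0) → follower holds at (-17.250, -7.500, 63.000°)


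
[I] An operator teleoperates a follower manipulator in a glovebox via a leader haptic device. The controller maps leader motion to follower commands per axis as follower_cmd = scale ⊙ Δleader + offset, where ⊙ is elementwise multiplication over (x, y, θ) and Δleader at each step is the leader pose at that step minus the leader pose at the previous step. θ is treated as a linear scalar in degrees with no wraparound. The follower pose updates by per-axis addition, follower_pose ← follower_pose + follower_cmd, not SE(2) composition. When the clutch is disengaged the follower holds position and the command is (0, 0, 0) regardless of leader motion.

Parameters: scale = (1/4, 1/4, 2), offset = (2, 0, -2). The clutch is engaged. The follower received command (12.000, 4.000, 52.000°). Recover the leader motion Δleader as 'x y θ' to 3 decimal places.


axis x: (12.000 − 2) / (1/4) = 40.000
axis y: (4.000 − 0) / (1/4) = 16.000
axis θ: (52.000 − -2) / (2) = 27.000

40.000 16.000 27.000


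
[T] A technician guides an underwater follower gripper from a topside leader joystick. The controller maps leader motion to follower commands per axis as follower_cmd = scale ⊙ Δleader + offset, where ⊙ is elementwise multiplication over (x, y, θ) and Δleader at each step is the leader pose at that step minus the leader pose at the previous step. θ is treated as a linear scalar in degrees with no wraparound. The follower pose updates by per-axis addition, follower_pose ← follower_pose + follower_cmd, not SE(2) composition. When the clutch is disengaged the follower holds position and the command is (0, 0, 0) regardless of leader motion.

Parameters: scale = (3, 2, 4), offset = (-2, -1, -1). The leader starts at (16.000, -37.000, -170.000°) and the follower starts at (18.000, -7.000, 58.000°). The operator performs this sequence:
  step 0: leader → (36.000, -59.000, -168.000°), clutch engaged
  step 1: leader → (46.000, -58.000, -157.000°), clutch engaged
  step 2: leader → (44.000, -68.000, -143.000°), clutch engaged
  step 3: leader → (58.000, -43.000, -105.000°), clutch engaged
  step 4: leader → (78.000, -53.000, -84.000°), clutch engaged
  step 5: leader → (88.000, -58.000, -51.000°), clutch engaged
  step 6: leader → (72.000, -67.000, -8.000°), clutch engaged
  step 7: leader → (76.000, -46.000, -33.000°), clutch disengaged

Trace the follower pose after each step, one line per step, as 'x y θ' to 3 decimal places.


step 0: Δleader=(20.000, -22.000, 2.000°), engaged; cmd=(58.000, -45.000, 7.000°) → follower=(76.000, -52.000, 65.000°)
step 1: Δleader=(10.000, 1.000, 11.000°), engaged; cmd=(28.000, 1.000, 43.000°) → follower=(104.000, -51.000, 108.000°)
step 2: Δleader=(-2.000, -10.000, 14.000°), engaged; cmd=(-8.000, -21.000, 55.000°) → follower=(96.000, -72.000, 163.000°)
step 3: Δleader=(14.000, 25.000, 38.000°), engaged; cmd=(40.000, 49.000, 151.000°) → follower=(136.000, -23.000, 314.000°)
step 4: Δleader=(20.000, -10.000, 21.000°), engaged; cmd=(58.000, -21.000, 83.000°) → follower=(194.000, -44.000, 397.000°)
step 5: Δleader=(10.000, -5.000, 33.000°), engaged; cmd=(28.000, -11.000, 131.000°) → follower=(222.000, -55.000, 528.000°)
step 6: Δleader=(-16.000, -9.000, 43.000°), engaged; cmd=(-50.000, -19.000, 171.000°) → follower=(172.000, -74.000, 699.000°)
step 7: Δleader=(4.000, 21.000, -25.000°), disengaged; cmd=(0,0,0) → follower holds at (172.000, -74.000, 699.000°)

76.000 -52.000 65.000
104.000 -51.000 108.000
96.000 -72.000 163.000
136.000 -23.000 314.000
194.000 -44.000 397.000
222.000 -55.000 528.000
172.000 -74.000 699.000
172.000 -74.000 699.000


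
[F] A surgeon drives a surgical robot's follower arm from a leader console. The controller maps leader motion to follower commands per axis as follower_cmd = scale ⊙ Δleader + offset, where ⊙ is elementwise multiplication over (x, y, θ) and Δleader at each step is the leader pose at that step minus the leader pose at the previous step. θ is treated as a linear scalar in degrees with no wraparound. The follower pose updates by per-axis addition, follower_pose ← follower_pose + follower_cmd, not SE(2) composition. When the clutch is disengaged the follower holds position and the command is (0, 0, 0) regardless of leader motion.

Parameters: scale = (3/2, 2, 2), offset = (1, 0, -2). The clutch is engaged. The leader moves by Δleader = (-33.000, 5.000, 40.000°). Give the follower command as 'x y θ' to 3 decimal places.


-48.500 10.000 78.000

axis x: 3/2·-33.000 + 1 = -48.500
axis y: 2·5.000 + 0 = 10.000
axis θ: 2·40.000 + -2 = 78.000


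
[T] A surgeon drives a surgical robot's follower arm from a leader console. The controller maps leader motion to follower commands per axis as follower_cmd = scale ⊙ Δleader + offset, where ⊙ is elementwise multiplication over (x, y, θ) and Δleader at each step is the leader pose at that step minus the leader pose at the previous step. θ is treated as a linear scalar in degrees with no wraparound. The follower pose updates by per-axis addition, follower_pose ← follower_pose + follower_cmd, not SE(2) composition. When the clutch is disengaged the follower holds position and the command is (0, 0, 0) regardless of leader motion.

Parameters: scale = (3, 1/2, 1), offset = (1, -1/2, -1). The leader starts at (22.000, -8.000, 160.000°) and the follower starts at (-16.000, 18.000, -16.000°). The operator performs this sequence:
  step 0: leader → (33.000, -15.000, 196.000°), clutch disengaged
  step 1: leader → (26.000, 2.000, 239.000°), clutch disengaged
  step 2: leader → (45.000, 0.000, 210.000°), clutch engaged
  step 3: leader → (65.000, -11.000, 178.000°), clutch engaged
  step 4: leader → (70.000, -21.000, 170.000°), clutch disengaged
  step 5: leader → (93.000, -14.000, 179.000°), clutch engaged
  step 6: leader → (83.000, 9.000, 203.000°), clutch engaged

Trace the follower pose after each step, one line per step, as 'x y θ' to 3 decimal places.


-16.000 18.000 -16.000
-16.000 18.000 -16.000
42.000 16.500 -46.000
103.000 10.500 -79.000
103.000 10.500 -79.000
173.000 13.500 -71.000
144.000 24.500 -48.000

step 0: Δleader=(11.000, -7.000, 36.000°), disengaged; cmd=(0,0,0) → follower holds at (-16.000, 18.000, -16.000°)
step 1: Δleader=(-7.000, 17.000, 43.000°), disengaged; cmd=(0,0,0) → follower holds at (-16.000, 18.000, -16.000°)
step 2: Δleader=(19.000, -2.000, -29.000°), engaged; cmd=(58.000, -1.500, -30.000°) → follower=(42.000, 16.500, -46.000°)
step 3: Δleader=(20.000, -11.000, -32.000°), engaged; cmd=(61.000, -6.000, -33.000°) → follower=(103.000, 10.500, -79.000°)
step 4: Δleader=(5.000, -10.000, -8.000°), disengaged; cmd=(0,0,0) → follower holds at (103.000, 10.500, -79.000°)
step 5: Δleader=(23.000, 7.000, 9.000°), engaged; cmd=(70.000, 3.000, 8.000°) → follower=(173.000, 13.500, -71.000°)
step 6: Δleader=(-10.000, 23.000, 24.000°), engaged; cmd=(-29.000, 11.000, 23.000°) → follower=(144.000, 24.500, -48.000°)
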